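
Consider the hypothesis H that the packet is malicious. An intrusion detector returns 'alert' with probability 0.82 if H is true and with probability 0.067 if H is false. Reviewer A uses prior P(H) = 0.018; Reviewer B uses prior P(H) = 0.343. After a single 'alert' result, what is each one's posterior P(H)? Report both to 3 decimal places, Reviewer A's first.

P('+'|H) = 0.82, P('+'|¬H) = 0.067.
Reviewer A: numerator 0.82·0.018 = 0.014760; evidence = 0.014760+0.067·0.982 = 0.080554; posterior = 0.183.
Reviewer B: numerator 0.82·0.343 = 0.28126; evidence = 0.28126+0.067·0.657 = 0.32528; posterior = 0.865.

Reviewer A: 0.183; Reviewer B: 0.865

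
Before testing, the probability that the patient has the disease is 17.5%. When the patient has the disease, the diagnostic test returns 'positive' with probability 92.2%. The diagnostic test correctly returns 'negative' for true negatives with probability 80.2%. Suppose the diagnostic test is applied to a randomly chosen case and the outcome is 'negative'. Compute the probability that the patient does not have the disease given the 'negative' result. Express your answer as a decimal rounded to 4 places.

P(¬H | E) ≈ 0.9798

Write H for 'the patient has the disease'. Prior odds H:¬H = 0.175/0.825 = 0.21212. For the 'negative' outcome, the likelihood ratio is 0.078/0.802 = 0.097257.
Posterior odds = 0.21212 × 0.097257 = 0.020630, so P(H|E) = 0.020630/(1+0.020630) = 0.0202. Then P(¬H|E) = 1 − 0.0202 = 0.9798.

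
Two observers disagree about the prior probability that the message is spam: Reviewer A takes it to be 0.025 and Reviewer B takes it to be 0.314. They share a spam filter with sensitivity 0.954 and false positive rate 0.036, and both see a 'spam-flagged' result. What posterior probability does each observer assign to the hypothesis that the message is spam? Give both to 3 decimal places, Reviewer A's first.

Reviewer A: 0.405; Reviewer B: 0.924

The likelihood ratio for a 'spam-flagged' result is 0.954/0.036 = 26.500.
Reviewer A: prior odds 0.025/0.975 = 0.025641; posterior odds 0.67949; posterior probability 0.405.
Reviewer B: prior odds 0.314/0.686 = 0.45773; posterior odds 12.130; posterior probability 0.924.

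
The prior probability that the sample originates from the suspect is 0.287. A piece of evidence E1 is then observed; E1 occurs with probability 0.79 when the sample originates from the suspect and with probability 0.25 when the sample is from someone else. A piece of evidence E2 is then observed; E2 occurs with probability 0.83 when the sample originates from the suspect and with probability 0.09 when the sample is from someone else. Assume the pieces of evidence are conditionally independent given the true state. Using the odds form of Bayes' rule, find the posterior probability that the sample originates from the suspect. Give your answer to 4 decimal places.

Posterior probability ≈ 0.9214

Prior odds = 0.287/(1−0.287) = 0.40252.
Likelihood ratio for E1 = 0.79/0.25 = 3.1600.
Likelihood ratio for E2 = 0.83/0.09 = 9.2222.
Posterior odds = prior odds × LR₁ × LR₂ = 11.730.
Posterior probability = odds/(1+odds) = 11.730/12.730 = 0.9214.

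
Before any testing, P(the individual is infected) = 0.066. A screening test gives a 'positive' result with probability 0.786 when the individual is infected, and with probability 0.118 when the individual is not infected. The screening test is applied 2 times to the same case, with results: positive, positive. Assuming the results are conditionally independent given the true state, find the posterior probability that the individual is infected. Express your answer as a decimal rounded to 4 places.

With H the event that the individual is infected, the joint likelihood of the observed sequence is P(data|H) = 0.786·0.786 = 0.61780 and P(data|¬H) = 0.118·0.118 = 0.013924.
Bayes: P(H|data) = 0.066·0.61780 / (0.066·0.61780 + 0.934·0.013924) = 0.040775/0.053780 = 0.7582.

Posterior P(H) ≈ 0.7582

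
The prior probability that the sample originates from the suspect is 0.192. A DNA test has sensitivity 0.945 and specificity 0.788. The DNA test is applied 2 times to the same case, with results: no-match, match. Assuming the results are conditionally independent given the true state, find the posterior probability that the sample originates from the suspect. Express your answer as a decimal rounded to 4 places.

Posterior P(H) ≈ 0.0688

With H the event that the sample originates from the suspect, the joint likelihood of the observed sequence is P(data|H) = 0.055·0.945 = 0.051975 and P(data|¬H) = 0.788·0.212 = 0.16706.
Bayes: P(H|data) = 0.192·0.051975 / (0.192·0.051975 + 0.808·0.16706) = 0.0099792/0.14496 = 0.0688.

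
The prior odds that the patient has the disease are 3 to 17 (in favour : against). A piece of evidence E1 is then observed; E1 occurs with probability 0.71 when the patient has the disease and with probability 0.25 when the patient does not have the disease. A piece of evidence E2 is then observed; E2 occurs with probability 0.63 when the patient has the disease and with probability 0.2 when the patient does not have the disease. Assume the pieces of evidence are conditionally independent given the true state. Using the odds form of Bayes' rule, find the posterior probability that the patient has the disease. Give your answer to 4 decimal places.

Posterior probability ≈ 0.6122

Prior odds = 3/17 = 0.17647.
Likelihood ratio for E1 = 0.71/0.25 = 2.8400.
Likelihood ratio for E2 = 0.63/0.2 = 3.1500.
Posterior odds = prior odds × LR₁ × LR₂ = 1.5787.
Posterior probability = odds/(1+odds) = 1.5787/2.5787 = 0.6122.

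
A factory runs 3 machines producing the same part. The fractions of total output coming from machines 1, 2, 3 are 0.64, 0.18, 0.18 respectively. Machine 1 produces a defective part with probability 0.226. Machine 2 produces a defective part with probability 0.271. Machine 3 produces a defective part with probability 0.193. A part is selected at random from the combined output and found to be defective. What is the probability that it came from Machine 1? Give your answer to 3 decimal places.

Posterior probability ≈ 0.634

P(defective|M1) = 0.226; P(defective|M2) = 0.271; P(defective|M3) = 0.193.
Prior × likelihood for each source: 0.64·0.226=0.1446, 0.18·0.271=0.04878, 0.18·0.193=0.03474. Summing gives P(defective) = 0.22816.
P(Machine 1 | defective) = 0.1446 / 0.22816 = 0.634.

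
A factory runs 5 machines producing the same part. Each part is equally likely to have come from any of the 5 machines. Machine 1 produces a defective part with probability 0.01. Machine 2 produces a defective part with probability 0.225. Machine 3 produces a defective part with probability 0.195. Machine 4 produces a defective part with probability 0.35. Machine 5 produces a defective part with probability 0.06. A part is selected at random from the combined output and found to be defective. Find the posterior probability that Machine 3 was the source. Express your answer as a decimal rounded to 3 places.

Tabulate prior·likelihood by source: [1] prior 0.2, lik 0.01, product 0.002000; [2] prior 0.2, lik 0.225, product 0.04500; [3] prior 0.2, lik 0.195, product 0.03900; [4] prior 0.2, lik 0.35, product 0.07000; [5] prior 0.2, lik 0.06, product 0.01200.
Normalizing constant = 0.16800; the posterior for Machine 3 is its product over the sum, 0.03900/0.16800 = 0.232.

Posterior probability ≈ 0.232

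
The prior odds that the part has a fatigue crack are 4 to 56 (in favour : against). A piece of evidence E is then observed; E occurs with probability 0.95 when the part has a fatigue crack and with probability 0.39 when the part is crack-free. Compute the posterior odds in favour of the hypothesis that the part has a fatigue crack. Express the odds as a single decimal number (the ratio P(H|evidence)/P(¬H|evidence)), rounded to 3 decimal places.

Posterior odds ≈ 0.174

Prior odds = 4/56 = 0.071429.
Likelihood ratio for E = 0.95/0.39 = 2.4359.
Posterior odds = prior odds × LR = 0.17399.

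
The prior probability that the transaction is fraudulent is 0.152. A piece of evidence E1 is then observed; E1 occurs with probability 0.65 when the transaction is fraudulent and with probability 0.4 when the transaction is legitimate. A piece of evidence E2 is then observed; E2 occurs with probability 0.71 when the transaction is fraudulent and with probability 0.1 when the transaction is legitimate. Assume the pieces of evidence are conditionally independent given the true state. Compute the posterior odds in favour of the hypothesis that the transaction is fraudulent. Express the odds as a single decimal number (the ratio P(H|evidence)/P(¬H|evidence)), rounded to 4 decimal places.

Prior odds = 0.152/(1−0.152) = 0.17925. In log-odds, ln(0.17925) = -1.7190.
Add log likelihood ratios: ln(1.6250) + ln(7.1000) = 2.4456.
Posterior log-odds = 0.72660, so posterior odds = exp(0.72660) = 2.0680.

Posterior odds ≈ 2.0680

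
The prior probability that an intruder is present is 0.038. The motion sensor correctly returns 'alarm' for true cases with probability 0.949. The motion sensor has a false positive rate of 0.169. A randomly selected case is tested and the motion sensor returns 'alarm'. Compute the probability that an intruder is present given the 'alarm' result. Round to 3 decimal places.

P(H | E) ≈ 0.182

Let H be the event that an intruder is present. P(H) = 0.038, so P(¬H) = 0.962. With E the 'alarm' result, P(E|H) = 0.949 and P(E|¬H) = 0.169.
P(E) = 0.949·0.038 + 0.169·0.962 = 0.036062 + 0.16258 = 0.19864.
By Bayes' theorem, P(H|E) = 0.036062 / 0.19864 = 0.182.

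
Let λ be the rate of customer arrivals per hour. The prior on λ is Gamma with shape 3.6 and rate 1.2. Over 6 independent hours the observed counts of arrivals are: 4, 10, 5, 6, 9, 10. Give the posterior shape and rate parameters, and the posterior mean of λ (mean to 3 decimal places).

Posterior: Gamma(shape=47.6, rate=7.2); mean ≈ 6.611

Total count ∑xᵢ = 44 over n = 6 hours.
Gamma is conjugate to the Poisson likelihood: posterior is Gamma(shape = 3.6+44 = 47.6, rate = 1.2+6 = 7.2).
E[λ | data] = 47.6/7.2 = 6.611.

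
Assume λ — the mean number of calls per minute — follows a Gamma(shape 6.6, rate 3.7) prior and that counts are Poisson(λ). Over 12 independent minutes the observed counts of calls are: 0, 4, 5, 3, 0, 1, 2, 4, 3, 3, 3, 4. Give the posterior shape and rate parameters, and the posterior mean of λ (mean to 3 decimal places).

Posterior: Gamma(shape=38.6, rate=15.7); mean ≈ 2.459

The Poisson likelihood adds the total count to the shape and the number of exposure periods to the rate. Here ∑xᵢ = 32 and n = 12, so shape 6.6→38.6 and rate 3.7→15.7.
E[λ | data] = 38.6/15.7 = 2.459.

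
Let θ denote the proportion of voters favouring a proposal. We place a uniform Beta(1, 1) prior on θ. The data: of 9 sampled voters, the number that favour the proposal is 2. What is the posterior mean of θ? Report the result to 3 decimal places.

Posterior mean ≈ 0.273

The binomial likelihood is conjugate to the Beta prior: with 2 successes and 7 failures, the posterior is Beta(1+2, 1+7) = Beta(3, 8).
Posterior mean = α/(α+β) = 3/11 = 0.273.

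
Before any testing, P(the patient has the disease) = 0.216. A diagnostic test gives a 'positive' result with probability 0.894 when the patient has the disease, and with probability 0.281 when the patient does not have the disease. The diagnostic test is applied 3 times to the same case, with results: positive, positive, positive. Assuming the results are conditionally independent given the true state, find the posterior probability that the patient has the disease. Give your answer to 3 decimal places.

With H the event that the patient has the disease, the joint likelihood of the observed sequence is P(data|H) = 0.894·0.894·0.894 = 0.71452 and P(data|¬H) = 0.281·0.281·0.281 = 0.022188.
Bayes: P(H|data) = 0.216·0.71452 / (0.216·0.71452 + 0.784·0.022188) = 0.15434/0.17173 = 0.8987.

Posterior P(H) ≈ 0.899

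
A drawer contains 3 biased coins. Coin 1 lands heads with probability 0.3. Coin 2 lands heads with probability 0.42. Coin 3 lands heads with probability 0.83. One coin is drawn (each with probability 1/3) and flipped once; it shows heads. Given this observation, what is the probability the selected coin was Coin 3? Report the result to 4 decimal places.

P(heads|C1) = 0.3; P(heads|C2) = 0.42; P(heads|C3) = 0.83.
Prior × likelihood for each source: 0.333333·0.3=0.1000, 0.333333·0.42=0.1400, 0.333333·0.83=0.2767. Summing gives P(heads) = 0.51667.
P(Coin 3 | heads) = 0.2767 / 0.51667 = 0.5355.

Posterior probability ≈ 0.5355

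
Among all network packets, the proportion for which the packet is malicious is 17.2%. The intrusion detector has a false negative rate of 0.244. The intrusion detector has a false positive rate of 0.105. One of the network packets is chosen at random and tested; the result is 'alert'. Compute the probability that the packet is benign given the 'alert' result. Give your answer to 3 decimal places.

Let H be the event that the packet is malicious. P(H) = 0.172, so P(¬H) = 0.828. With E the 'alert' result, P(E|H) = 0.756 and P(E|¬H) = 0.105.
P(E) = 0.756·0.172 + 0.105·0.828 = 0.13003 + 0.086940 = 0.21697.
By Bayes' theorem, P(H|E) = 0.13003 / 0.21697 = 0.599. Hence P(¬H|E) = 1 − 0.599 = 0.401.

P(¬H | E) ≈ 0.401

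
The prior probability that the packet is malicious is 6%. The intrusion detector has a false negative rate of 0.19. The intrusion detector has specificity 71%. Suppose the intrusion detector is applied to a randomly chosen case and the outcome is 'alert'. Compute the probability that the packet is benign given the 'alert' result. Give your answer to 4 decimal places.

P(¬H | E) ≈ 0.8487

Write H for 'the packet is malicious'. Prior odds H:¬H = 0.06/0.94 = 0.063830. For the 'alert' outcome, the likelihood ratio is 0.81/0.29 = 2.7931.
Posterior odds = 0.063830 × 2.7931 = 0.17828, so P(H|E) = 0.17828/(1+0.17828) = 0.1513. Then P(¬H|E) = 1 − 0.1513 = 0.8487.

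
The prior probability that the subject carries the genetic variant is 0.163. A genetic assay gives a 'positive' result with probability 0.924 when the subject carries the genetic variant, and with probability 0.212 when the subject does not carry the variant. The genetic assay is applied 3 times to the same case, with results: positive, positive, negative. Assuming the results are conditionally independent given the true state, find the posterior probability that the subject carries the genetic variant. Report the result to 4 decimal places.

Let H be the event that the subject carries the genetic variant; start with P(H) = 0.163. P('positive'|H) = 0.924, P('positive'|¬H) = 0.212.
Update on result 1 ('positive'): P(H) ← 0.924·0.1630 / (0.924·0.1630 + 0.212·0.8370) = 0.15061/0.32806 = 0.4591.
Update on result 2 ('positive'): P(H) ← 0.924·0.4591 / (0.924·0.4591 + 0.212·0.5409) = 0.42421/0.53888 = 0.7872.
Update on result 3 ('negative'): P(H) ← 0.076·0.7872 / (0.076·0.7872 + 0.788·0.2128) = 0.059828/0.22751 = 0.2630.

Posterior P(H) ≈ 0.2630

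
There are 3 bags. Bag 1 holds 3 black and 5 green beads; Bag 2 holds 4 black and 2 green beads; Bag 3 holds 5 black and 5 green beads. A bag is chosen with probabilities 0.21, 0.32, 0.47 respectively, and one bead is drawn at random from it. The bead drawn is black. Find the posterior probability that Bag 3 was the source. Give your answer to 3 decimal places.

Posterior probability ≈ 0.446

P(black|Bag 1) = 0.375; P(black|Bag 2) = 0.6667; P(black|Bag 3) = 0.5.
Prior × likelihood for each source: 0.21·0.375=0.07875, 0.32·0.6667=0.2133, 0.47·0.5=0.2350. Summing gives P(black) = 0.52708.
P(Bag 3 | black) = 0.2350 / 0.52708 = 0.446.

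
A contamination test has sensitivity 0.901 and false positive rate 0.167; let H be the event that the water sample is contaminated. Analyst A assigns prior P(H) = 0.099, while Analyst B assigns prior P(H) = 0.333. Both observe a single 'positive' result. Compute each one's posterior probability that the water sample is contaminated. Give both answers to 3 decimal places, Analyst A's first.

The likelihood ratio for a 'positive' result is 0.901/0.167 = 5.3952.
Analyst A: prior odds 0.099/0.901 = 0.10988; posterior odds 0.59281; posterior probability 0.372.
Analyst B: prior odds 0.333/0.667 = 0.49925; posterior odds 2.6936; posterior probability 0.729.

Analyst A: 0.372; Analyst B: 0.729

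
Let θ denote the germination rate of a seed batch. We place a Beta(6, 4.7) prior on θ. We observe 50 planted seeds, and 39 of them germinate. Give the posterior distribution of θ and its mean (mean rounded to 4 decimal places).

Posterior: Beta(45, 15.7); mean ≈ 0.7414

Observing 39 successes and 11 failures updates Beta(6, 4.7) by adding the success and failure counts to the two shape parameters: α = 6+39 = 45, β = 4.7+11 = 15.7.
Posterior mean = α/(α+β) = 45/60.7 = 0.7414.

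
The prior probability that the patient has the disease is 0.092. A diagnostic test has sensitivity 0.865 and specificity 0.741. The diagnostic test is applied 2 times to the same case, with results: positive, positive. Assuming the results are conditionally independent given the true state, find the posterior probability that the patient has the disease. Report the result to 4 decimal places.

Posterior P(H) ≈ 0.5305

With H the event that the patient has the disease, the joint likelihood of the observed sequence is P(data|H) = 0.865·0.865 = 0.74823 and P(data|¬H) = 0.259·0.259 = 0.067081.
Bayes: P(H|data) = 0.092·0.74823 / (0.092·0.74823 + 0.908·0.067081) = 0.068837/0.12975 = 0.5305.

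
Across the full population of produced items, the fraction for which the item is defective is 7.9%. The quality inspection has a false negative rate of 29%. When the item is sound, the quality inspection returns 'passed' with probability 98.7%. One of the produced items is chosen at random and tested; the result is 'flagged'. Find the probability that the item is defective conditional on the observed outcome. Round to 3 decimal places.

Let H be the event that the item is defective. P(H) = 0.079, so P(¬H) = 0.921. With E the 'flagged' result, P(E|H) = 0.71 and P(E|¬H) = 0.013.
P(E) = 0.71·0.079 + 0.013·0.921 = 0.056090 + 0.011973 = 0.068063.
By Bayes' theorem, P(H|E) = 0.056090 / 0.068063 = 0.824.

P(H | E) ≈ 0.824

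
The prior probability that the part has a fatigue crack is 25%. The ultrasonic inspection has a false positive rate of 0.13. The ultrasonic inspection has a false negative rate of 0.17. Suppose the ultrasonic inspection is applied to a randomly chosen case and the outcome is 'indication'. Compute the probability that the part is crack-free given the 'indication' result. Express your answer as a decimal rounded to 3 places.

Let H be the event that the part has a fatigue crack. P(H) = 0.25, so P(¬H) = 0.75. With E the 'indication' result, P(E|H) = 0.83 and P(E|¬H) = 0.13.
P(E) = 0.83·0.25 + 0.13·0.75 = 0.20750 + 0.097500 = 0.30500.
By Bayes' theorem, P(H|E) = 0.20750 / 0.30500 = 0.680. Hence P(¬H|E) = 1 − 0.680 = 0.320.

P(¬H | E) ≈ 0.320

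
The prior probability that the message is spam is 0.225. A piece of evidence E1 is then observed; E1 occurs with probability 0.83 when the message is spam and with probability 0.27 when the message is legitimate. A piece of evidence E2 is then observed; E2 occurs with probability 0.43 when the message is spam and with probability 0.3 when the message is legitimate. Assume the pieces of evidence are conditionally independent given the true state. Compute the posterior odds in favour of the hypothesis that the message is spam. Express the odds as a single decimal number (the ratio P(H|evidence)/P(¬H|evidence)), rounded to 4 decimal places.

Posterior odds ≈ 1.2792

Prior odds = 0.225/(1−0.225) = 0.29032. In log-odds, ln(0.29032) = -1.2368.
Add log likelihood ratios: ln(3.0741) + ln(1.4333) = 1.4830.
Posterior log-odds = 0.24624, so posterior odds = exp(0.24624) = 1.2792.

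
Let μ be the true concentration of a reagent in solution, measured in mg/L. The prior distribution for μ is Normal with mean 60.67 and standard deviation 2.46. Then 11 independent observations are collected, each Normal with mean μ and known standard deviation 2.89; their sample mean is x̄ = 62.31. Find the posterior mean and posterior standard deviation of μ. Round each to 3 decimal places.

Prior precision 1/τ₀² = 1/2.46² = 0.165246; data precision n/σ² = 11/2.89² = 1.31703.
Posterior precision = 0.165246 + 1.31703 = 1.48228, giving posterior SD = 1/√1.48228 = 0.821.
Posterior mean = (0.165246·60.67 + 1.31703·62.31) / 1.48228 = 62.127.

Posterior mean ≈ 62.127; posterior SD ≈ 0.821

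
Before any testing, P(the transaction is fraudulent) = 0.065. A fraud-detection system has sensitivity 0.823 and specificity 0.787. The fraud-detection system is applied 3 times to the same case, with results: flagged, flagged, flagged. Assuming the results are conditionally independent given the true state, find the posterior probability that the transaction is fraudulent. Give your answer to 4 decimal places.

Let H be the event that the transaction is fraudulent; start with P(H) = 0.065. P('flagged'|H) = 0.823, P('flagged'|¬H) = 0.213.
Update on result 1 ('flagged'): P(H) ← 0.823·0.0650 / (0.823·0.0650 + 0.213·0.9350) = 0.053495/0.25265 = 0.2117.
Update on result 2 ('flagged'): P(H) ← 0.823·0.2117 / (0.823·0.2117 + 0.213·0.7883) = 0.17426/0.34216 = 0.5093.
Update on result 3 ('flagged'): P(H) ← 0.823·0.5093 / (0.823·0.5093 + 0.213·0.4907) = 0.41915/0.52367 = 0.8004.

Posterior P(H) ≈ 0.8004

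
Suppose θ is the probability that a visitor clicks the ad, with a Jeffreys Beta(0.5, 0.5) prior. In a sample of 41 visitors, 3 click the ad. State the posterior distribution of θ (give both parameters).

Posterior: Beta(3.5, 38.5)

The binomial likelihood is conjugate to the Beta prior: with 3 successes and 38 failures, the posterior is Beta(0.5+3, 0.5+38) = Beta(3.5, 38.5).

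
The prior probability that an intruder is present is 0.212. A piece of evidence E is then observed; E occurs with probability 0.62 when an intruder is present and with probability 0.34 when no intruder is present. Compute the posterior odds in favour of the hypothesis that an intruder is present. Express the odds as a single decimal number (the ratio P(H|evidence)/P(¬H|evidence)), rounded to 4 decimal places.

Prior odds = 0.212/(1−0.212) = 0.26904. In log-odds, ln(0.26904) = -1.3129.
Add log likelihood ratio: ln(1.8235) = 0.60077.
Posterior log-odds = -0.71214, so posterior odds = exp(-0.71214) = 0.49059.

Posterior odds ≈ 0.4906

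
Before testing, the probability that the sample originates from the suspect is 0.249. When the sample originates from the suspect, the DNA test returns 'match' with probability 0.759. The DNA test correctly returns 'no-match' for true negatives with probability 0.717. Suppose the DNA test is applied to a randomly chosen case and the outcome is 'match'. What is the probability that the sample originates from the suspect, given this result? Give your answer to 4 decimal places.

P(H | E) ≈ 0.4707

Write H for 'the sample originates from the suspect'. Prior odds H:¬H = 0.249/0.751 = 0.33156. For the 'match' outcome, the likelihood ratio is 0.759/0.283 = 2.6820.
Posterior odds = 0.33156 × 2.6820 = 0.88923, so P(H|E) = 0.88923/(1+0.88923) = 0.4707.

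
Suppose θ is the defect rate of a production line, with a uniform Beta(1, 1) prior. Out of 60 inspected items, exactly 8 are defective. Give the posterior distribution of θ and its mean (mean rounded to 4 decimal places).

The binomial likelihood is conjugate to the Beta prior: with 8 successes and 52 failures, the posterior is Beta(1+8, 1+52) = Beta(9, 53).
E[θ | data] = 9/(9+53) = 0.1452.

Posterior: Beta(9, 53); mean ≈ 0.1452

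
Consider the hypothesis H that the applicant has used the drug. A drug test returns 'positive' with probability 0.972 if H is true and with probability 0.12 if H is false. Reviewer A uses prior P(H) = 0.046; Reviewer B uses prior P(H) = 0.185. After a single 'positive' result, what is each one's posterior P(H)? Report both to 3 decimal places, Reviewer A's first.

Reviewer A: 0.281; Reviewer B: 0.648

P('+'|H) = 0.972, P('+'|¬H) = 0.12.
Reviewer A: numerator 0.972·0.046 = 0.044712; evidence = 0.044712+0.12·0.954 = 0.15919; posterior = 0.281.
Reviewer B: numerator 0.972·0.185 = 0.17982; evidence = 0.17982+0.12·0.815 = 0.27762; posterior = 0.648.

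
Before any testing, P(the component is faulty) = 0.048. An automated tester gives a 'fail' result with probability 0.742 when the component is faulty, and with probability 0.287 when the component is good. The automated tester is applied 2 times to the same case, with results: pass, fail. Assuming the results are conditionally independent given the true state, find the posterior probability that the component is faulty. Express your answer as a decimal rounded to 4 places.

Let H be the event that the component is faulty; start with P(H) = 0.048. P('fail'|H) = 0.742, P('fail'|¬H) = 0.287.
Update on result 1 ('pass'): P(H) ← 0.258·0.0480 / (0.258·0.0480 + 0.713·0.9520) = 0.012384/0.69116 = 0.0179.
Update on result 2 ('fail'): P(H) ← 0.742·0.0179 / (0.742·0.0179 + 0.287·0.9821) = 0.013295/0.29515 = 0.0450.

Posterior P(H) ≈ 0.0450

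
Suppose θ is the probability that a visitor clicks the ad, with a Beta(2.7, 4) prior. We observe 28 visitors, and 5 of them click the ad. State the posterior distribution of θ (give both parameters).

The binomial likelihood is conjugate to the Beta prior: with 5 successes and 23 failures, the posterior is Beta(2.7+5, 4+23) = Beta(7.7, 27).

Posterior: Beta(7.7, 27)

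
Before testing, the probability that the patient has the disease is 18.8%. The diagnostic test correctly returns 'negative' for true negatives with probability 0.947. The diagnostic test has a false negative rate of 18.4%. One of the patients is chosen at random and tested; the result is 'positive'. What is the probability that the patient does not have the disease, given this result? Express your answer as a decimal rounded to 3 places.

P(¬H | E) ≈ 0.219

Write H for 'the patient has the disease'. Prior odds H:¬H = 0.188/0.812 = 0.23153. For the 'positive' outcome, the likelihood ratio is 0.816/0.053 = 15.396.
Posterior odds = 0.23153 × 15.396 = 3.5646, so P(H|E) = 3.5646/(1+3.5646) = 0.781. Then P(¬H|E) = 1 − 0.781 = 0.219.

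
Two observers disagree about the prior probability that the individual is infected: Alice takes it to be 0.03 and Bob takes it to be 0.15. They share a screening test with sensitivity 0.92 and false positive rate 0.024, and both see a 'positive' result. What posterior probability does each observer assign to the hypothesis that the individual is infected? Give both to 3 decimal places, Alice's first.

Alice: 0.542; Bob: 0.871

P('+'|H) = 0.92, P('+'|¬H) = 0.024.
Alice: numerator 0.92·0.03 = 0.027600; evidence = 0.027600+0.024·0.97 = 0.050880; posterior = 0.542.
Bob: numerator 0.92·0.15 = 0.13800; evidence = 0.13800+0.024·0.85 = 0.15840; posterior = 0.871.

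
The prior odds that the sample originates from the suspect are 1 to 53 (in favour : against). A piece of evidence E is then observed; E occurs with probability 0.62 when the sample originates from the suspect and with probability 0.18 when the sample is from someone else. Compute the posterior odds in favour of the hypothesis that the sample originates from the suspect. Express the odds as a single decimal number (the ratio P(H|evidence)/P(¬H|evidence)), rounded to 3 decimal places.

Prior odds = 1/53 = 0.018868. In log-odds, ln(0.018868) = -3.9703.
Add log likelihood ratio: ln(3.4444) = 1.2368.
Posterior log-odds = -2.7335, so posterior odds = exp(-2.7335) = 0.064990.

Posterior odds ≈ 0.065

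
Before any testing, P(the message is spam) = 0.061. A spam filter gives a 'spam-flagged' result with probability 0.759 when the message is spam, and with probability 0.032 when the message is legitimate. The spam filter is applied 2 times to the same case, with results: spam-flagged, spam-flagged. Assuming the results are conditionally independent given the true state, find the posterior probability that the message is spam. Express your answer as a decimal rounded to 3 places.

Posterior P(H) ≈ 0.973

With H the event that the message is spam, the joint likelihood of the observed sequence is P(data|H) = 0.759·0.759 = 0.57608 and P(data|¬H) = 0.032·0.032 = 0.0010240.
Bayes: P(H|data) = 0.061·0.57608 / (0.061·0.57608 + 0.939·0.0010240) = 0.035141/0.036102 = 0.9734.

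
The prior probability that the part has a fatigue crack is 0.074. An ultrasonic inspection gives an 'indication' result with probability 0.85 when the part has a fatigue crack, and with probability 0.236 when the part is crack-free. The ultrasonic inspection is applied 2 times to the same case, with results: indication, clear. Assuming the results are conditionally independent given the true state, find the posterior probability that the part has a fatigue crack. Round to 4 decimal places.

Let H be the event that the part has a fatigue crack; start with P(H) = 0.074. P('indication'|H) = 0.85, P('indication'|¬H) = 0.236.
Update on result 1 ('indication'): P(H) ← 0.85·0.0740 / (0.85·0.0740 + 0.236·0.9260) = 0.062900/0.28144 = 0.2235.
Update on result 2 ('clear'): P(H) ← 0.15·0.2235 / (0.15·0.2235 + 0.764·0.7765) = 0.033524/0.62677 = 0.0535.

Posterior P(H) ≈ 0.0535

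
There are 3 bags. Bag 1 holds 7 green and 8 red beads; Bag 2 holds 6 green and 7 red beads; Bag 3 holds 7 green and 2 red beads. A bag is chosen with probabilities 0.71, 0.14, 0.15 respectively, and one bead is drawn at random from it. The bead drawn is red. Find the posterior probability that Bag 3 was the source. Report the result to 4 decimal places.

Posterior probability ≈ 0.0684

P(red|Bag 1) = 0.5333; P(red|Bag 2) = 0.5385; P(red|Bag 3) = 0.2222.
Prior × likelihood for each source: 0.71·0.5333=0.3787, 0.14·0.5385=0.07538, 0.15·0.2222=0.03333. Summing gives P(red) = 0.48738.
P(Bag 3 | red) = 0.03333 / 0.48738 = 0.0684.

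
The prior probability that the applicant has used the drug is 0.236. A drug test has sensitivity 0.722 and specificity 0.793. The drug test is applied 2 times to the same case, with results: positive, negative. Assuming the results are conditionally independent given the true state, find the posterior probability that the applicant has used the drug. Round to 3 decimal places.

Posterior P(H) ≈ 0.274

With H the event that the applicant has used the drug, the joint likelihood of the observed sequence is P(data|H) = 0.722·0.278 = 0.20072 and P(data|¬H) = 0.207·0.793 = 0.16415.
Bayes: P(H|data) = 0.236·0.20072 / (0.236·0.20072 + 0.764·0.16415) = 0.047369/0.17278 = 0.2742.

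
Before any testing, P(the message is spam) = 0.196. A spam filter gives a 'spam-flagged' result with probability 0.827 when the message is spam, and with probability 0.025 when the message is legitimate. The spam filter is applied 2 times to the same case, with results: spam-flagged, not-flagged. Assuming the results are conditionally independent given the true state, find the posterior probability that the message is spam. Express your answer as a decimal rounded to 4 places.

Posterior P(H) ≈ 0.5886

Let H be the event that the message is spam; start with P(H) = 0.196. P('spam-flagged'|H) = 0.827, P('spam-flagged'|¬H) = 0.025.
Update on result 1 ('spam-flagged'): P(H) ← 0.827·0.1960 / (0.827·0.1960 + 0.025·0.8040) = 0.16209/0.18219 = 0.8897.
Update on result 2 ('not-flagged'): P(H) ← 0.173·0.8897 / (0.173·0.8897 + 0.975·0.1103) = 0.15391/0.26148 = 0.5886.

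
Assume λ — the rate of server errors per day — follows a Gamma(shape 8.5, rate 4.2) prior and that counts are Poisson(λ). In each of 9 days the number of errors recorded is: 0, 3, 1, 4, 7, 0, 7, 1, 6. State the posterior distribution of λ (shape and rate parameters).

Posterior: Gamma(shape=37.5, rate=13.2)

The Poisson likelihood adds the total count to the shape and the number of exposure periods to the rate. Here ∑xᵢ = 29 and n = 9, so shape 8.5→37.5 and rate 4.2→13.2.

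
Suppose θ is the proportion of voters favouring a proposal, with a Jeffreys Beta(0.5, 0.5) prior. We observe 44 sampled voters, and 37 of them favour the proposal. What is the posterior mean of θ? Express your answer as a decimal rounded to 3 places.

Observing 37 successes and 7 failures updates Beta(0.5, 0.5) by adding the success and failure counts to the two shape parameters: α = 0.5+37 = 37.5, β = 0.5+7 = 7.5.
E[θ | data] = 37.5/(37.5+7.5) = 0.833.

Posterior mean ≈ 0.833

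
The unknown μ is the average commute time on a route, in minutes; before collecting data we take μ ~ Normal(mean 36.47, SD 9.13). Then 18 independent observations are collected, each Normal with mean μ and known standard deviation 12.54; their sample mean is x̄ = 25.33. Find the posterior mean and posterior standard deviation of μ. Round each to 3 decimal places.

With known σ, the Normal prior is conjugate. Weight on the data is w = (n/σ²)/(n/σ² + 1/τ₀²) = 0.114466/(0.114466+0.0119966) = 0.90514.
Posterior mean = w·x̄ + (1−w)·μ₀ = 0.90514·25.33 + 0.094863·36.47 = 26.387. Posterior variance = 1/(0.114466+0.0119966) = 7.90746, so SD = 2.812.

Posterior mean ≈ 26.387; posterior SD ≈ 2.812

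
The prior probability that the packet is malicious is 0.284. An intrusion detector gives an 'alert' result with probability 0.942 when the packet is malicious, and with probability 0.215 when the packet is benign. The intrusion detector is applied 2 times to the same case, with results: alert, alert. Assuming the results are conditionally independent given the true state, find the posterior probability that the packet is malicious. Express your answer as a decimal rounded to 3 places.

Posterior P(H) ≈ 0.884

With H the event that the packet is malicious, the joint likelihood of the observed sequence is P(data|H) = 0.942·0.942 = 0.88736 and P(data|¬H) = 0.215·0.215 = 0.046225.
Bayes: P(H|data) = 0.284·0.88736 / (0.284·0.88736 + 0.716·0.046225) = 0.25201/0.28511 = 0.8839.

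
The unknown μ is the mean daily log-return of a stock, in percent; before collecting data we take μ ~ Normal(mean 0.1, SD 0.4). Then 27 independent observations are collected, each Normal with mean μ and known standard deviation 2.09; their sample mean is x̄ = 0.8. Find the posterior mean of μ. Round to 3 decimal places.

Prior precision 1/τ₀² = 1/0.4² = 6.25000; data precision n/σ² = 27/2.09² = 6.18118.
Posterior precision = 6.25000 + 6.18118 = 12.4312.
Posterior mean = (6.25000·0.1 + 6.18118·0.8) / 12.4312 = 0.448.

Posterior mean ≈ 0.448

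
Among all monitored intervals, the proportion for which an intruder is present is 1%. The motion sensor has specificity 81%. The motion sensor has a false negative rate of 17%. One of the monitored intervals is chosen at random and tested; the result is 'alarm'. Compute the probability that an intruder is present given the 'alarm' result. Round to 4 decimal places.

Let H be the event that an intruder is present. P(H) = 0.01, so P(¬H) = 0.99. With E the 'alarm' result, P(E|H) = 0.83 and P(E|¬H) = 0.19.
P(E) = 0.83·0.01 + 0.19·0.99 = 0.0083000 + 0.18810 = 0.19640.
By Bayes' theorem, P(H|E) = 0.0083000 / 0.19640 = 0.0423.

P(H | E) ≈ 0.0423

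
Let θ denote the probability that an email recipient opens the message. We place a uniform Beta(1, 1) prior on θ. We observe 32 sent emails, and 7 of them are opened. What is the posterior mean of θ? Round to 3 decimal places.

Observing 7 successes and 25 failures updates Beta(1, 1) by adding the success and failure counts to the two shape parameters: α = 1+7 = 8, β = 1+25 = 26.
Posterior mean = α/(α+β) = 8/34 = 0.235.

Posterior mean ≈ 0.235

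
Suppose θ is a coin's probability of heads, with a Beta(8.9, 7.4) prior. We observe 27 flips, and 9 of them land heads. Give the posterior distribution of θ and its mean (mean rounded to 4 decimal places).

Observing 9 successes and 18 failures updates Beta(8.9, 7.4) by adding the success and failure counts to the two shape parameters: α = 8.9+9 = 17.9, β = 7.4+18 = 25.4.
E[θ | data] = 17.9/(17.9+25.4) = 0.4134.

Posterior: Beta(17.9, 25.4); mean ≈ 0.4134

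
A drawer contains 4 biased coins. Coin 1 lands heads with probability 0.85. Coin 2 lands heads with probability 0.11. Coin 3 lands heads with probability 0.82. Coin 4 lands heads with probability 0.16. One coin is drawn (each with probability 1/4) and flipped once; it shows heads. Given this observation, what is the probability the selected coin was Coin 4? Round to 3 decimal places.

Posterior probability ≈ 0.082

Tabulate prior·likelihood by source: [1] prior 0.25, lik 0.85, product 0.2125; [2] prior 0.25, lik 0.11, product 0.02750; [3] prior 0.25, lik 0.82, product 0.2050; [4] prior 0.25, lik 0.16, product 0.04000.
Normalizing constant = 0.48500; the posterior for Coin 4 is its product over the sum, 0.04000/0.48500 = 0.082.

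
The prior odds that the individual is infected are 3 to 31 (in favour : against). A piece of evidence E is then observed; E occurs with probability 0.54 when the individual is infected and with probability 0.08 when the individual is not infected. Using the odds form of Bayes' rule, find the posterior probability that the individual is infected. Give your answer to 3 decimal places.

Prior odds = 3/31 = 0.096774. In log-odds, ln(0.096774) = -2.3354.
Add log likelihood ratio: ln(6.7500) = 1.9095.
Posterior log-odds = -0.42583, so posterior odds = exp(-0.42583) = 0.65323. Converting, P(H|E) = 0.65323/1.6532 = 0.395.

Posterior probability ≈ 0.395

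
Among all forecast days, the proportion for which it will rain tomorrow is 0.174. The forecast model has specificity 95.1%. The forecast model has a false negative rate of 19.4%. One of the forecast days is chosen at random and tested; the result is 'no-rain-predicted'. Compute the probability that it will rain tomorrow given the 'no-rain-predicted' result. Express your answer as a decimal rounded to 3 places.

Write H for 'it will rain tomorrow'. Prior odds H:¬H = 0.174/0.826 = 0.21065. For the 'no-rain-predicted' outcome, the likelihood ratio is 0.194/0.951 = 0.20400.
Posterior odds = 0.21065 × 0.20400 = 0.042972, so P(H|E) = 0.042972/(1+0.042972) = 0.041.

P(H | E) ≈ 0.041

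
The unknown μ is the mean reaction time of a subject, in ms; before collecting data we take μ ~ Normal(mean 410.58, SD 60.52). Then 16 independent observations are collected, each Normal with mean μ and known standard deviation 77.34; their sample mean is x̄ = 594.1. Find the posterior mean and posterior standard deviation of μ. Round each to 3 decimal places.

Posterior mean ≈ 577.103; posterior SD ≈ 18.418

Prior precision 1/τ₀² = 1/60.52² = 0.00027302; data precision n/σ² = 16/77.34² = 0.00267493.
Posterior precision = 0.00027302 + 0.00267493 = 0.00294795, giving posterior SD = 1/√0.00294795 = 18.418.
Posterior mean = (0.00027302·410.58 + 0.00267493·594.1) / 0.00294795 = 577.103.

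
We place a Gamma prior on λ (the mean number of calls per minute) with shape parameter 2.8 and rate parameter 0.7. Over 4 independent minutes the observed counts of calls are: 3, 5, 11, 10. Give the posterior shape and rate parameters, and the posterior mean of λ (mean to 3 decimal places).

Posterior: Gamma(shape=31.8, rate=4.7); mean ≈ 6.766

Total count ∑xᵢ = 29 over n = 4 minutes.
Gamma is conjugate to the Poisson likelihood: posterior is Gamma(shape = 2.8+29 = 31.8, rate = 0.7+4 = 4.7).
E[λ | data] = 31.8/4.7 = 6.766.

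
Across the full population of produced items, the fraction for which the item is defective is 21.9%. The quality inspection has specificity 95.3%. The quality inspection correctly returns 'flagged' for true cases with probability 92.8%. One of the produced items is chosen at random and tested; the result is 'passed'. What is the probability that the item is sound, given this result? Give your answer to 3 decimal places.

Let H be the event that the item is defective. P(H) = 0.219, so P(¬H) = 0.781. With E the 'passed' result, P(E|H) = 0.072 and P(E|¬H) = 0.953.
P(E) = 0.072·0.219 + 0.953·0.781 = 0.015768 + 0.74429 = 0.76006.
By Bayes' theorem, P(H|E) = 0.015768 / 0.76006 = 0.021. Hence P(¬H|E) = 1 − 0.021 = 0.979.

P(¬H | E) ≈ 0.979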